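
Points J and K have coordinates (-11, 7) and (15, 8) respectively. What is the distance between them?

d = sqrt((15 - -11)^2 + (8 - 7)^2)
d = sqrt(26^2 + 1^2)
d = sqrt(676 + 1)
d = sqrt(677)

sqrt(677)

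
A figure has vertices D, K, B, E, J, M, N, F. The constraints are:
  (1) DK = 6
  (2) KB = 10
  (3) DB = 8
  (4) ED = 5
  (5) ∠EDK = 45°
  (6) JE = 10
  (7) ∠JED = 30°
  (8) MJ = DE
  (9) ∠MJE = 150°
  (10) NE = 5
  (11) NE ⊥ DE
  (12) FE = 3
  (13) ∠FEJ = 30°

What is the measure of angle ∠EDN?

Step 1: By the law of cosines on triangle DEN: DN² = 5² + 5² − 2·5·5·cos(90°) = 50, so DN = 5·√2.
Step 2: By the inverse law of cosines on triangle EDN: cos(∠EDN) = (5² + (5·√2)² − 5²) / (2·5·5·√2) = 50/70.71 = 0.7071, so ∠EDN = 45°.

Therefore, the measure of angle ∠EDN = 45°.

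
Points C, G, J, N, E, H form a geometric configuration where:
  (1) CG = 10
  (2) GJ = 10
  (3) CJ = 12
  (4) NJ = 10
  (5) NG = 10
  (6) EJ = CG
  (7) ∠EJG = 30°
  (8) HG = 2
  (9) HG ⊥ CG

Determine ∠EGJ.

From the given relations: EJ = CG = 10.
Step 1: By the law of cosines on triangle GJE: GE² = 10² + 10² − 2·10·10·cos(30°) = 26.79, so GE ≈ 5.18.
Step 2: By the inverse law of cosines on triangle EGJ: cos(∠EGJ) = (5.18² + 10² − 10²) / (2·5.18·10) = 26.79/103.53 = 0.2588, so ∠EGJ = 75°.

Therefore, the measure of angle ∠EGJ = 75°.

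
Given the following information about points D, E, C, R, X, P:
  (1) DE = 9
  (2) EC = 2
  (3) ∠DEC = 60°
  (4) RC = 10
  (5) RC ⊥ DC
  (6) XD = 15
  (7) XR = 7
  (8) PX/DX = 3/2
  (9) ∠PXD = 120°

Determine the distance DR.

Step 1: By the law of cosines on triangle CED: CD² = 2² + 9² − 2·2·9·cos(60°) = 67, so CD = √67.
Step 2: By the law of cosines on triangle DCR: DR² = √67² + 10² − 2·√67·10·cos(90°) = 167, so DR = √167.

Therefore, the length of DR = √167.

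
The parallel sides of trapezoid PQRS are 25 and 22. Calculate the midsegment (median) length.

The midsegment (median) of a trapezoid connects the midpoints of the non-parallel sides.
Its length is the average of the two bases: (25 + 22) / 2 = 47/2.

47/2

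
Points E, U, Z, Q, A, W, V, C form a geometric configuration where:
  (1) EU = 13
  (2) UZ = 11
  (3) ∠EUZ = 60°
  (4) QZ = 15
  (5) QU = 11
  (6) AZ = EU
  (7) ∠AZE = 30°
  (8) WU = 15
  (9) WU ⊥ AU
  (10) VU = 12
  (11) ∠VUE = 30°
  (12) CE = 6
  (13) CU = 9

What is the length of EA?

From the given relations: AZ = EU = 13.
Step 1: By the law of cosines on triangle ZUE: ZE² = 11² + 13² − 2·11·13·cos(60°) = 147, so ZE = 7·√3.
Step 2: By the law of cosines on triangle EZA: EA² = (7·√3)² + 13² − 2·7·√3·13·cos(30°) = 43, so EA = √43.

Therefore, the length of EA = √43.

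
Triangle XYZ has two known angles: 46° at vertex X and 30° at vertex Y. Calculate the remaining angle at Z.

The interior angles sum to 180°: angle Z = 180 - 46 - 30 = 104°.
The triangle is obtuse (angles 46°, 30°, 104°).

104 degrees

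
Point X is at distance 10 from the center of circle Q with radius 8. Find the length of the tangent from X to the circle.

tangent = √(d² - r²) = √(10² - 8²) = √(100 - 64) = √36 = 6

6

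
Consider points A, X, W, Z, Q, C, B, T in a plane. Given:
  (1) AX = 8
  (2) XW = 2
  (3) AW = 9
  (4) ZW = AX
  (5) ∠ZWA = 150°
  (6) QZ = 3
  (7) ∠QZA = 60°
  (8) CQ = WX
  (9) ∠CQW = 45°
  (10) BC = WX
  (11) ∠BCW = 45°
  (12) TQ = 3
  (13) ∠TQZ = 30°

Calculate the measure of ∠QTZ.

Step 1: By the law of cosines on triangle TQZ: TZ² = 3² + 3² − 2·3·3·cos(30°) = 2.41, so TZ ≈ 1.55.
Step 2: By the inverse law of cosines on triangle QTZ: cos(∠QTZ) = (3² + 1.55² − 3²) / (2·3·1.55) = 2.41/9.32 = 0.2588, so ∠QTZ = 75°.

Therefore, the measure of angle ∠QTZ = 75°.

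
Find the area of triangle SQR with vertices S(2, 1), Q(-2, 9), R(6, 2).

Using the Shoelace formula for a triangle:
Area = (1/2)|x0(y1 - y2) + x1(y2 - y0) + x2(y0 - y1)|
Area = (1/2)|2(9 - 2) + -2(2 - 1) + 6(1 - 9)|
Area = (1/2)|14 + -2 + -48|
Area = (1/2)|-36|
Area = (1/2)(36)
Area = 18

18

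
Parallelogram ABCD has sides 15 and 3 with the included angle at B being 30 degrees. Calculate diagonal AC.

Law of cosines: d^2 = 15^2 + 3^2 - 2(15)(3)cos(30°) = 234 - 45*sqrt(3), so d = 3*sqrt(26 - 5*sqrt(3)).

3*sqrt(26 - 5*sqrt(3))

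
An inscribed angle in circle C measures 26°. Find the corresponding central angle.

By the inscribed angle theorem, the central angle is twice the inscribed angle.
Central angle = 2 × 26° = 52°

52°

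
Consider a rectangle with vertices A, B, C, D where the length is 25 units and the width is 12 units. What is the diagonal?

A rectangle's diagonal splits it into two right triangles, with the diagonal as the hypotenuse.
By the Pythagorean theorem, d^2 = 25^2 + 12^2 = 769.
Therefore d = sqrt(769).

sqrt(769)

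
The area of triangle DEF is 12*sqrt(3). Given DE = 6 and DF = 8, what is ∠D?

sin(C) = 2 * 12*sqrt(3) / (6 * 8) = sqrt(3)/2, so C = arcsin(sqrt(3)/2) = 60°.
Since sin(180° - C) = sin(C), the obtuse angle 120° gives the same area, so C = 60° or C = 120°.

60° or 120°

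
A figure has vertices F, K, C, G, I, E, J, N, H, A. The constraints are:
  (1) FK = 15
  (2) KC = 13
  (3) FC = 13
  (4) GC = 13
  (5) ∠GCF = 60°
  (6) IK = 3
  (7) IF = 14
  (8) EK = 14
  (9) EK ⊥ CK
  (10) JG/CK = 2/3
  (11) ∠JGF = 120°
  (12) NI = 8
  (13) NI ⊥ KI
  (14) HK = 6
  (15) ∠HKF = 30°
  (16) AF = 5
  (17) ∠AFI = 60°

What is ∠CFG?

Step 1: By the law of cosines on triangle FCG: FG² = 13² + 13² − 2·13·13·cos(60°) = 169, so FG = 13.
Step 2: By the inverse law of cosines on triangle CFG: cos(∠CFG) = (13² + 13² − 13²) / (2·13·13) = 169/338 = 0.5, so ∠CFG = 60°.

Therefore, the measure of angle ∠CFG = 60°.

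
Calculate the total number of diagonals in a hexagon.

Each of the 6 vertices connects to 3 non-adjacent vertices via diagonals.
Total connections = 6 × 3 = 18, but each diagonal is counted twice.
Number of diagonals = 18 / 2 = 9.

9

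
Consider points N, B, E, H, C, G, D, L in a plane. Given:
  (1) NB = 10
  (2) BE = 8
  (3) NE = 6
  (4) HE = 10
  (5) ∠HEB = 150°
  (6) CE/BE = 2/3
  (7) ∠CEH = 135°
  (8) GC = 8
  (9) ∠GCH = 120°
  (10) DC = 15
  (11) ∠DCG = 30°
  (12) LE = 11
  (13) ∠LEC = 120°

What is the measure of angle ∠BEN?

Step 1: By the inverse law of cosines on triangle BEN: cos(∠BEN) = (8² + 6² − 10²) / (2·8·6) = 0/96 = 0, so ∠BEN = 90°.

Therefore, the measure of angle ∠BEN = 90°.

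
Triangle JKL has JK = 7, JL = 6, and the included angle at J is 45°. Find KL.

When two sides and the included angle are known, the law of cosines gives the third side.
c^2 = a^2 + b^2 - 2ab cos(C) generalizes the Pythagorean theorem to non-right triangles.
Here: KL^2 = 49 + 36 - 84*(sqrt(2)/2) = 85 - 42*sqrt(2)
KL = sqrt(85 - 42*sqrt(2))

sqrt(85 - 42*sqrt(2))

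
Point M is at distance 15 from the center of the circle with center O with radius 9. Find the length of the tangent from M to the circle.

Let T be the point of tangency. Then OT ⊥ MT (radius ⊥ tangent).
In right triangle OTM: OM² = OT² + MT²
15² = 9² + MT²
MT² = 144, MT = 12

12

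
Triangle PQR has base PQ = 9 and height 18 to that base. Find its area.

Area = (1/2) * base * height
Area = (1/2) * 9 * 18
Area = 81

81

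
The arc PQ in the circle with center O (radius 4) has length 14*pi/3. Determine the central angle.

Arc length L = 2πr × θ/360, so θ = 360L / (2πr).
θ = 360 × 14*pi/3 / (2π × 4)
θ = 210°
θ = 210°

210°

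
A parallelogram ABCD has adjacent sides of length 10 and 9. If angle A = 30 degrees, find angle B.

Consecutive angles are supplementary: angle B = 180 - 30 = 150 degrees.

150 degrees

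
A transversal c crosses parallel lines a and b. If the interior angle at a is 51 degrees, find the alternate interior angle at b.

Alternate interior angles formed by parallel lines and a transversal are equal.
The given angle is 51 degrees.
The alternate interior angle = 51 degrees.

51 degrees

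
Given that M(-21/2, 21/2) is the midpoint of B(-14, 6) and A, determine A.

Using the midpoint formula: M = ((x1 + x2)/2, (y1 + y2)/2)
We know M = (-21/2, 21/2) and B = (-14, 6)
For x: -21/2 = (-14 + x2)/2, so x2 = 2*-21/2 - -14 = -7
For y: 21/2 = (6 + y2)/2, so y2 = 2*21/2 - 6 = 15
A = (-7, 15)

(-7, 15)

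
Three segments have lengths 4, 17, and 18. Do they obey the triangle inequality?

Sort the sides: 4, 17, 18.
It suffices to check that the sum of the two smallest exceeds the largest:
4 + 17 = 21 > 18. ✓
Yes, a valid triangle can be formed.

Yes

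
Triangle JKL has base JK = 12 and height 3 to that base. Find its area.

Area = (1/2)(12)(3) = 18

18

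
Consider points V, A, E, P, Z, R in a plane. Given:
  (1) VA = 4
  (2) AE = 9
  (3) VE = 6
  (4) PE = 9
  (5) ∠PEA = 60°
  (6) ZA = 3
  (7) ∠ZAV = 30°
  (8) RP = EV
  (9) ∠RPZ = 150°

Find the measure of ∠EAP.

Step 1: By the law of cosines on triangle AEP: AP² = 9² + 9² − 2·9·9·cos(60°) = 81, so AP = 9.
Step 2: By the inverse law of cosines on triangle EAP: cos(∠EAP) = (9² + 9² − 9²) / (2·9·9) = 81/162 = 0.5, so ∠EAP = 60°.

Therefore, the measure of angle ∠EAP = 60°.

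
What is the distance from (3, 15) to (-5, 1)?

d = sqrt((-5 - 3)^2 + (1 - 15)^2)
d = sqrt(-8^2 + -14^2)
d = sqrt(64 + 196)
d = sqrt(260) = 2*sqrt(65)

2*sqrt(65)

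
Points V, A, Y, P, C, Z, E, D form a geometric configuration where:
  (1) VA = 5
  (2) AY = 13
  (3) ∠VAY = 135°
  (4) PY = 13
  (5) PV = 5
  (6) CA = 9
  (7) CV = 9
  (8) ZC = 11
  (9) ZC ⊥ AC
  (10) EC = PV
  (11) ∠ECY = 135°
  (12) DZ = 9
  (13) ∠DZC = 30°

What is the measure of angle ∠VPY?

Step 1: By the law of cosines on triangle VAY: VY² = 5² + 13² − 2·5·13·cos(135°) = 285.92, so VY ≈ 16.91.
Step 2: By the inverse law of cosines on triangle VPY: cos(∠VPY) = (5² + 13² − 16.91²) / (2·5·13) = -91.92/130 = -0.7071, so ∠VPY = 135°.

Therefore, the measure of angle ∠VPY = 135°.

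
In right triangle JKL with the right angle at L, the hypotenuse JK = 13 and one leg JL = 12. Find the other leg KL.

By the Pythagorean theorem: KL^2 = JK^2 - JL^2
KL^2 = 13^2 - 12^2 = 169 - 144 = 25
KL = sqrt(25) = 5

5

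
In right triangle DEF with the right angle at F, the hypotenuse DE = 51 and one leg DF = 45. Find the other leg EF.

By the Pythagorean theorem: EF^2 = DE^2 - DF^2
EF^2 = 51^2 - 45^2 = 2601 - 2025 = 576
EF = sqrt(576) = 24

24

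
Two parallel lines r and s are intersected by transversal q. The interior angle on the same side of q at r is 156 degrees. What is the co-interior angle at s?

Co-interior angles (same-side interior) formed by parallel lines and a transversal are supplementary (sum to 180 degrees).
The given angle is 156 degrees.
The co-interior angle = 180 - 156 = 24 degrees.

24 degrees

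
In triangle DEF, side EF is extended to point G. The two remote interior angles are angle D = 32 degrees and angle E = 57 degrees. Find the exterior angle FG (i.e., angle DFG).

Exterior angle = 32 + 57 = 89 degrees (exterior angle theorem).

89 degrees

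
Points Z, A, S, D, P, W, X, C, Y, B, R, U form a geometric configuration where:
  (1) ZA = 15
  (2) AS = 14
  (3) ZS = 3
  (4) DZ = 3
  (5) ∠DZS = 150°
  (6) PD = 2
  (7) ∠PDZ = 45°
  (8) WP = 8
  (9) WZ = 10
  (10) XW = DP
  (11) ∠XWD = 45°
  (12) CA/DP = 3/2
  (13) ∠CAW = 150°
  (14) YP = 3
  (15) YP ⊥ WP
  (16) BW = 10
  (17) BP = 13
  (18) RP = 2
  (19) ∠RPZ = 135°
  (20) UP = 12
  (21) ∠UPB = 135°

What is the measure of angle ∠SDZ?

Step 1: By the law of cosines on triangle DZS: DS² = 3² + 3² − 2·3·3·cos(150°) = 33.59, so DS ≈ 5.8.
Step 2: By the inverse law of cosines on triangle SDZ: cos(∠SDZ) = (5.8² + 3² − 3²) / (2·5.8·3) = 33.59/34.77 = 0.9659, so ∠SDZ = 15°.

Therefore, the measure of angle ∠SDZ = 15°.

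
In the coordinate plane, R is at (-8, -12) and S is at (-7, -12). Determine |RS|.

d = sqrt((-7 - -8)^2 + (-12 - -12)^2)
d = sqrt(1^2 + 0^2)
d = sqrt(1 + 0)
d = sqrt(1) = 1

1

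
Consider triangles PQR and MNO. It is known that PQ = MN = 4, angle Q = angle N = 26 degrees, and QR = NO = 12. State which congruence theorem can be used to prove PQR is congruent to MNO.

The given information matches SAS: Two pairs of corresponding sides and the included angle are equal (Side-Angle-Side).

SAS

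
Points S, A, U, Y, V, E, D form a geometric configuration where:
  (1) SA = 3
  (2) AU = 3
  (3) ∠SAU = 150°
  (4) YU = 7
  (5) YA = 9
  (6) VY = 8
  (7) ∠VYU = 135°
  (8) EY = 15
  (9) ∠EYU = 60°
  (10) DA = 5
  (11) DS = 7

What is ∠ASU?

Step 1: By the law of cosines on triangle SAU: SU² = 3² + 3² − 2·3·3·cos(150°) = 33.59, so SU ≈ 5.8.
Step 2: By the inverse law of cosines on triangle ASU: cos(∠ASU) = (3² + 5.8² − 3²) / (2·3·5.8) = 33.59/34.77 = 0.9659, so ∠ASU = 15°.

Therefore, the measure of angle ∠ASU = 15°.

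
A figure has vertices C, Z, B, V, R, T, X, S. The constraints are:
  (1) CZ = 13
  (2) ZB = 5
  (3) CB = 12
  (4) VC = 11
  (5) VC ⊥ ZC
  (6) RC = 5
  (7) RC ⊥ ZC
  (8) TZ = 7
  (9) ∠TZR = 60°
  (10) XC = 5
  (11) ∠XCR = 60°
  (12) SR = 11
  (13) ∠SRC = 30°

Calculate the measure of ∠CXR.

Step 1: By the law of cosines on triangle XCR: XR² = 5² + 5² − 2·5·5·cos(60°) = 25, so XR = 5.
Step 2: By the inverse law of cosines on triangle CXR: cos(∠CXR) = (5² + 5² − 5²) / (2·5·5) = 25/50 = 0.5, so ∠CXR = 60°.

Therefore, the measure of angle ∠CXR = 60°.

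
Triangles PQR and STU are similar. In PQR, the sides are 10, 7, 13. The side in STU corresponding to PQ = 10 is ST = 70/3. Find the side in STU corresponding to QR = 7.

Similar triangles have proportional sides. Setting up the proportion:
ST / PQ = TU / QR
70/3 / 10 = TU / 7
TU = 7 * 70/3 / 10 = 49/3.

49/3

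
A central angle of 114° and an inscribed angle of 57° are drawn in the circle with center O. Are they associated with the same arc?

By the inscribed angle theorem, if both angles subtend the same arc, the inscribed angle must be half the central angle.
Half of 114° = 57°, which equals the given inscribed angle of 57°.
Therefore, yes, they correspond to the same arc.

Yes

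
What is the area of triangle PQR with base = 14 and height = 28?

Area = (1/2)(14)(28) = 196

196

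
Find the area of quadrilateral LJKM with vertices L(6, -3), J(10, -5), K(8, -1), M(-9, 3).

Using the Shoelace formula for a quadrilateral (vertices in order):
Area = (1/2)|sum of (x_i * y_(i+1) - x_(i+1) * y_i)|
Terms: (6*-5 - 10*-3) = 0, (10*-1 - 8*-5) = 30, (8*3 - -9*-1) = 15, (-9*-3 - 6*3) = 9
Sum = 54
Area = (1/2)(54) = 27

27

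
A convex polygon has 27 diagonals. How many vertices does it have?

Using d = n(n - 3)/2, we solve 27 = n(n - 3)/2.
So n(n - 3) = 54.
Testing n = 9: 9 * 6 = 54 = 54. Correct.
The polygon has 9 sides.

9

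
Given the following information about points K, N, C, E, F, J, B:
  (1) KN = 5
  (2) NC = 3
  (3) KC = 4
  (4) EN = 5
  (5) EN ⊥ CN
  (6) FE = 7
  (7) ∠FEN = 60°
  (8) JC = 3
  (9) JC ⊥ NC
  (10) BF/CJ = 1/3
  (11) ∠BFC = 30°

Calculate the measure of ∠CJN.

Step 1: By the law of cosines on triangle JCN: JN² = 3² + 3² − 2·3·3·cos(90°) = 18, so JN = 3·√2.
Step 2: By the inverse law of cosines on triangle CJN: cos(∠CJN) = (3² + (3·√2)² − 3²) / (2·3·3·√2) = 18/25.46 = 0.7071, so ∠CJN = 45°.

Therefore, the measure of angle ∠CJN = 45°.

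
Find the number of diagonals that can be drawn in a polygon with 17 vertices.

Total line segments between 17 vertices = C(17,2) = 136.
Subtract the 17 sides: 136 - 17 = 119 diagonals.

119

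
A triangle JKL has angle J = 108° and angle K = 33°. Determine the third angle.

Let angle L = x. Then 108 + 33 + x = 180.
x = 180 - 141 = 39 degrees.

39 degrees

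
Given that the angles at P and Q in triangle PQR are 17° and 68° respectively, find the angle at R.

Let angle R = x. Then 17 + 68 + x = 180.
x = 180 - 85 = 95 degrees.

95 degrees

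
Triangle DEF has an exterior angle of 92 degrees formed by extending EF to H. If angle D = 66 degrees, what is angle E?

By the exterior angle theorem: exterior angle = sum of remote interior angles.
92 = 66 + angle E
angle E = 92 - 66 = 26 degrees

26 degrees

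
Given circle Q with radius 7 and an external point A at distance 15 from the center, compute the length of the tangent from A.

tangent = √(d² - r²) = √(15² - 7²) = √(225 - 49) = √176 = 4*sqrt(11)

4*sqrt(11)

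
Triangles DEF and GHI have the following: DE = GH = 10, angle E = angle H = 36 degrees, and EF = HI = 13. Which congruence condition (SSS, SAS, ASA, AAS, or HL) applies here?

The given information matches SAS: Two pairs of corresponding sides and the included angle are equal (Side-Angle-Side).

SAS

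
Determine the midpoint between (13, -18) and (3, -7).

M = ((x₁ + x₂)/2, (y₁ + y₂)/2)
= ((13 + 3)/2, (-18 + -7)/2)
= (16/2, -25/2) = (8, -25/2)

(8, -25/2)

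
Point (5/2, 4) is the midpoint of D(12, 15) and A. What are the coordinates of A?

Using the midpoint formula: M = ((x1 + x2)/2, (y1 + y2)/2)
We know M = (5/2, 4) and D = (12, 15)
For x: 5/2 = (12 + x2)/2, so x2 = 2*5/2 - 12 = -7
For y: 4 = (15 + y2)/2, so y2 = 2*4 - 15 = -7
A = (-7, -7)

(-7, -7)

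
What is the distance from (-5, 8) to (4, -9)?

The horizontal distance is |4 - -5| = 9 and the vertical distance is |-9 - 8| = 17.
By the Pythagorean theorem, d = sqrt(9^2 + 17^2) = sqrt(370).

sqrt(370)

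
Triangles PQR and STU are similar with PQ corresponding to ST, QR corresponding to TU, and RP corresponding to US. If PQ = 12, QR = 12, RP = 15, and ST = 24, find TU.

Similar triangles have proportional sides. Setting up the proportion:
ST / PQ = TU / QR
24 / 12 = TU / 12
TU = 12 * 24 / 12 = 24.

24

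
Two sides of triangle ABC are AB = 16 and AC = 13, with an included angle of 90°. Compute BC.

Since angle A = 90°, this is a right triangle and the law of cosines reduces to the Pythagorean theorem.
BC^2 = 16^2 + 13^2 = 425
BC = 5*sqrt(17)

5*sqrt(17)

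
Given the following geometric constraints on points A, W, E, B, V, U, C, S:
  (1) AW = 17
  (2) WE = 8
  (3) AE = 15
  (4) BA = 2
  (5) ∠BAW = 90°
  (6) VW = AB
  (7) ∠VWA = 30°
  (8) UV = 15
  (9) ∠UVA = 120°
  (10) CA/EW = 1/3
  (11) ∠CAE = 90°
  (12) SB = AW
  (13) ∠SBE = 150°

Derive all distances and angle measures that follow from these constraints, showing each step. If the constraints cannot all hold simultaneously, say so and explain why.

The constraints are consistent.

From the given relations:
  VW = AB = 2
  CA = 1/3·EW = 1/3·8 ≈ 2.67
  SB = AW = 17

Step 1: From AW = 17, WV = 2, and ∠AWV = 30°, by the law of cosines:
  AV² = AW² + WV² - 2·AW·WV·cos(30°) = 289 + 4 - 58.89 = 234.1
  AV ≈ 15.3

Step 2: From WA = 17, AB = 2, and ∠WAB = 90°, by the law of cosines:
  WB² = WA² + AB² - 2·WA·AB·cos(90°) = 289 + 4 - 0 = 293
  WB ≈ 17.12

Step 3: From EA = 15, AC = 2.67, and ∠EAC = 90°, by the law of cosines:
  EC² = EA² + AC² - 2·EA·AC·cos(90°) = 225 + 7.111 - 0 = 232.1
  EC ≈ 15.24

Step 4: From AE = 15, AW = 17, EW = 8, by the inverse law of cosines:
  cos(∠EAW) = (AE² + AW² - EW²) / (2·AE·AW)
  ∠EAW = 28.07°

Step 5: From WA = 17, WE = 8, AE = 15, by the inverse law of cosines:
  cos(∠AWE) = (WA² + WE² - AE²) / (2·WA·WE)
  ∠AWE = 61.93°

Step 6: From EA = 15, EW = 8, AW = 17, by the inverse law of cosines:
  cos(∠AEW) = (EA² + EW² - AW²) / (2·EA·EW)
  ∠AEW = 90°

Step 7: From AV = 15.3, VU = 15, and ∠AVU = 120°, by the law of cosines:
  AU² = AV² + VU² - 2·AV·VU·cos(120°) = 234.1 + 225 + 229.5 = 688.6
  AU ≈ 26.24

Step 8: From AV = 15.3, AW = 17, VW = 2, by the inverse law of cosines:
  cos(∠VAW) = (AV² + AW² - VW²) / (2·AV·AW)
  ∠VAW = 3.75°

Step 9: From WA = 17, WB = 17.12, AB = 2, by the inverse law of cosines:
  cos(∠AWB) = (WA² + WB² - AB²) / (2·WA·WB)
  ∠AWB = 6.71°

Step 10: From EA = 15, EC = 15.24, AC = 2.67, by the inverse law of cosines:
  cos(∠AEC) = (EA² + EC² - AC²) / (2·EA·EC)
  ∠AEC = 10.08°

Step 11: From BA = 2, BW = 17.12, AW = 17, by the inverse law of cosines:
  cos(∠ABW) = (BA² + BW² - AW²) / (2·BA·BW)
  ∠ABW = 83.29°

Step 12: From VA = 15.3, VW = 2, AW = 17, by the inverse law of cosines:
  cos(∠AVW) = (VA² + VW² - AW²) / (2·VA·VW)
  ∠AVW = 146.25°

Step 13: From CA = 2.67, CE = 15.24, AE = 15, by the inverse law of cosines:
  cos(∠ACE) = (CA² + CE² - AE²) / (2·CA·CE)
  ∠ACE = 79.92°

Step 14: From AU = 26.24, AV = 15.3, UV = 15, by the inverse law of cosines:
  cos(∠UAV) = (AU² + AV² - UV²) / (2·AU·AV)
  ∠UAV = 29.67°

Step 15: From UA = 26.24, UV = 15, AV = 15.3, by the inverse law of cosines:
  cos(∠AUV) = (UA² + UV² - AV²) / (2·UA·UV)
  ∠AUV = 30.33°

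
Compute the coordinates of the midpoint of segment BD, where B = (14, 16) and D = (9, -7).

M = ((x₁ + x₂)/2, (y₁ + y₂)/2)
= ((14 + 9)/2, (16 + -7)/2)
= (23/2, 9/2) = (23/2, 9/2)

(23/2, 9/2)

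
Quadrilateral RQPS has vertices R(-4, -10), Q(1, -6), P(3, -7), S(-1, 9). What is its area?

Using the Shoelace formula for a quadrilateral (vertices in order):
Area = (1/2)|sum of (x_i * y_(i+1) - x_(i+1) * y_i)|
Terms: (-4*-6 - 1*-10) = 34, (1*-7 - 3*-6) = 11, (3*9 - -1*-7) = 20, (-1*-10 - -4*9) = 46
Sum = 111
Area = (1/2)(111) = 111/2

111/2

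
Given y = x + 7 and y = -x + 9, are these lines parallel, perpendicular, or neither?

Slope of line 1: m1 = 1
Slope of line 2: m2 = -1
m1 * m2 = -1, so perpendicular.

Perpendicular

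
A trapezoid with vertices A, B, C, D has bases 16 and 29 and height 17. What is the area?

Area of a trapezoid = (base1 + base2) * height / 2
Area = (16 + 29) * 17 / 2
Area = 45 * 17 / 2
Area = 765 / 2
Area = 765/2

765/2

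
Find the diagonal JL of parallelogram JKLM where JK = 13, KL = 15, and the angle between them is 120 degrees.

Law of cosines: d^2 = 13^2 + 15^2 - 2(13)(15)cos(120°) = 589, so d = sqrt(589).

sqrt(589)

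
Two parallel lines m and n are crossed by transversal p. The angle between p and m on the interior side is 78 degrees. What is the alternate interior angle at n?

Alternate interior angles lie on opposite sides of the transversal, between the parallel lines.
By the alternate interior angle theorem, they are equal: 78 degrees.

78 degrees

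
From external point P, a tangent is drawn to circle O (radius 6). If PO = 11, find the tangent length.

Let T be the point of tangency. Then OT ⊥ PT (radius ⊥ tangent).
In right triangle OTP: OP² = OT² + PT²
11² = 6² + PT²
PT² = 85, PT = sqrt(85)

sqrt(85)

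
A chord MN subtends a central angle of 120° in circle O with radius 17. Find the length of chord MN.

Chord length = 2r sin(θ/2)
= 2 × 17 × sin(120°/2)
= 2 × 17 × sin(60°)
= 17*sqrt(3)

17*sqrt(3)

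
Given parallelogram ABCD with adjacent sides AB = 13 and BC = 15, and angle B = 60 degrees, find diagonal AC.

Using the law of cosines:
d^2 = 13^2 + 15^2 - 2(13)(15)cos(60 degrees)
d^2 = 169 + 225 - 390*1/2
d^2 = 199
d = sqrt(199)

sqrt(199)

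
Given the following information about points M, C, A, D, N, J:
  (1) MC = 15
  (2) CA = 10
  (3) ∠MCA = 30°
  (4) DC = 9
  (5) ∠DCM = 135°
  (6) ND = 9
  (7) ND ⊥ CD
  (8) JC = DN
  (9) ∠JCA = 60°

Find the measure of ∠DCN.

Step 1: By the law of cosines on triangle CDN: CN² = 9² + 9² − 2·9·9·cos(90°) = 162, so CN = 9·√2.
Step 2: By the inverse law of cosines on triangle DCN: cos(∠DCN) = (9² + (9·√2)² − 9²) / (2·9·9·√2) = 162/229.1 = 0.7071, so ∠DCN = 45°.

Therefore, the measure of angle ∠DCN = 45°.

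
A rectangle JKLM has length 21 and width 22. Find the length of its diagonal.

d = sqrt(21^2 + 22^2) = sqrt(925) = 5*sqrt(37)

5*sqrt(37)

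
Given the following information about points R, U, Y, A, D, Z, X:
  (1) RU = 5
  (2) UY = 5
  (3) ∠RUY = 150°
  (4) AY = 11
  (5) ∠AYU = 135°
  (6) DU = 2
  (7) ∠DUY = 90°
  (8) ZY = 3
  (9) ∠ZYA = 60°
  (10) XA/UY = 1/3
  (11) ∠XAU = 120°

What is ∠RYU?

Step 1: By the law of cosines on triangle YUR: YR² = 5² + 5² − 2·5·5·cos(150°) = 93.3, so YR ≈ 9.66.
Step 2: By the inverse law of cosines on triangle RYU: cos(∠RYU) = (9.66² + 5² − 5²) / (2·9.66·5) = 93.3/96.59 = 0.9659, so ∠RYU = 15°.

Therefore, the measure of angle ∠RYU = 15°.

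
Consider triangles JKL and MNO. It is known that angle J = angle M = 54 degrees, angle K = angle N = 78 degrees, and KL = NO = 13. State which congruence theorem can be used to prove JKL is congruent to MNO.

Consider the given information: angle J = angle M = 54 degrees, angle K = angle N = 78 degrees, and KL = NO = 13
This is not SSS or HL: SSS requires all three pairs of sides, but we don't have that. HL only applies to right triangles with matching hypotenuse and leg.
The correct criterion is AAS. Two pairs of corresponding angles and a non-included side are equal (Angle-Angle-Side).

AAS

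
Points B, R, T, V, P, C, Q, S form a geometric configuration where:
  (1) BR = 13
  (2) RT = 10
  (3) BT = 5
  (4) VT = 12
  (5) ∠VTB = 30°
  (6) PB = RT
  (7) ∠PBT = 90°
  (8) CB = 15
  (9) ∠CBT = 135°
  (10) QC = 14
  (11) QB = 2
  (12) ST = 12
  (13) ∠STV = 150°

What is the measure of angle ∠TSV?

Step 1: By the law of cosines on triangle STV: SV² = 12² + 12² − 2·12·12·cos(150°) = 537.42, so SV ≈ 23.18.
Step 2: By the inverse law of cosines on triangle TSV: cos(∠TSV) = (12² + 23.18² − 12²) / (2·12·23.18) = 537.42/556.37 = 0.9659, so ∠TSV = 15°.

Therefore, the measure of angle ∠TSV = 15°.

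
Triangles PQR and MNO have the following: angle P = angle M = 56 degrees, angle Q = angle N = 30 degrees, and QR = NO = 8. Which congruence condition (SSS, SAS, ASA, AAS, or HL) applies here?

Consider the given information: angle P = angle M = 56 degrees, angle Q = angle N = 30 degrees, and QR = NO = 8
This is not SSS or HL: SSS requires all three pairs of sides, but we don't have that. HL only applies to right triangles with matching hypotenuse and leg.
The correct criterion is AAS. Two pairs of corresponding angles and a non-included side are equal (Angle-Angle-Side).

AAS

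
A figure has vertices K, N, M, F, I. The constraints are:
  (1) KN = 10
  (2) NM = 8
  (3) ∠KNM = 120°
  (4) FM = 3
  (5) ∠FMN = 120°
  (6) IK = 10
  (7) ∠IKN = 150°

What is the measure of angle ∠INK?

Step 1: By the law of cosines on triangle NKI: NI² = 10² + 10² − 2·10·10·cos(150°) = 373.21, so NI ≈ 19.32.
Step 2: By the inverse law of cosines on triangle INK: cos(∠INK) = (19.32² + 10² − 10²) / (2·19.32·10) = 373.21/386.37 = 0.9659, so ∠INK = 15°.

Therefore, the measure of angle ∠INK = 15°.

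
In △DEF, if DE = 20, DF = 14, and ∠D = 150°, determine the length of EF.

Law of cosines: EF^2 = 20^2 + 14^2 - 2(20)(14)cos(150°) = 280*sqrt(3) + 596, so EF = 2*sqrt(70*sqrt(3) + 149).

2*sqrt(70*sqrt(3) + 149)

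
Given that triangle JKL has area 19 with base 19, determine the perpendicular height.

Rearranging the area formula Area = (1/2) * base * height:
height = 2 * Area / base = 2 * 19 / 19 = 2.

2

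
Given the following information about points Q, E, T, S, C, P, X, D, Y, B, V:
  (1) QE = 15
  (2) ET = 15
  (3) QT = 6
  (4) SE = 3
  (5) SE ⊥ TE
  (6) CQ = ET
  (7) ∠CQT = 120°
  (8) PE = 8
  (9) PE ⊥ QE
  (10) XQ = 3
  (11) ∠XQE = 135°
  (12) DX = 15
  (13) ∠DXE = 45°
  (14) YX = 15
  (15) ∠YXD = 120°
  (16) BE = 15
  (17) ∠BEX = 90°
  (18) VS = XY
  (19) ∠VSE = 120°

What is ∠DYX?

Step 1: By the law of cosines on triangle YXD: YD² = 15² + 15² − 2·15·15·cos(120°) = 675, so YD = 15·√3.
Step 2: By the inverse law of cosines on triangle DYX: cos(∠DYX) = ((15·√3)² + 15² − 15²) / (2·15·√3·15) = 675/779.42 = 0.866, so ∠DYX = 30°.

Therefore, the measure of angle ∠DYX = 30°.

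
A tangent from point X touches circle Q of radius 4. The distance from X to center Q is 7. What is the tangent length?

The tangent, radius, and line from the external point to the center form a right triangle.
The right angle is where the tangent meets the radius.
By the Pythagorean theorem: tangent² + 4² = 7²
tangent² = 49 - 16 = 33
tangent = sqrt(33)

sqrt(33)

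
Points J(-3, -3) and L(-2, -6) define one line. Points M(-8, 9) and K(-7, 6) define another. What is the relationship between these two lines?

Slope of line 1: m1 = (-6 - -3)/(-2 - -3) = -3/1 = -3
Slope of line 2: m2 = (6 - 9)/(-7 - -8) = -3/1 = -3
Since m1 = m2 = -3, the lines are parallel.

Parallel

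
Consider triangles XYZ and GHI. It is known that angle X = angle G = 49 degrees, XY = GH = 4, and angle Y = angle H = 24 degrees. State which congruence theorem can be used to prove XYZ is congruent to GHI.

The given information provides:
angle X = angle G = 49 degrees, XY = GH = 4, and angle Y = angle H = 24 degrees
This matches the ASA congruence theorem.
Two pairs of corresponding angles and the included side are equal (Angle-Side-Angle).

ASA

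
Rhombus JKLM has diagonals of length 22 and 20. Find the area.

Area = (22 * 20) / 2 = 440 / 2 = 220

220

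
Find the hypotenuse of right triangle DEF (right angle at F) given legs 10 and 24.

In a right triangle, the square of the hypotenuse equals the sum of the squares of the two legs.
The legs are 10 and 24, so the hypotenuse = sqrt(100 + 576) = sqrt(676) = 26.

26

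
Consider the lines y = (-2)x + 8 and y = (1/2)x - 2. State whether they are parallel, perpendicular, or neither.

Slope of line 1: m1 = -2
Slope of line 2: m2 = 1/2
Two lines are perpendicular when the product of their slopes is -1 (negative reciprocals).
m1 * m2 = (-2) * (1/2) = -1, confirming perpendicularity.

Perpendicular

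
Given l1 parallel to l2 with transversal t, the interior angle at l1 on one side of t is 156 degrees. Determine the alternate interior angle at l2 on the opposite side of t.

Alternate interior angles formed by parallel lines and a transversal are equal.
The given angle is 156 degrees.
The alternate interior angle = 156 degrees.

156 degrees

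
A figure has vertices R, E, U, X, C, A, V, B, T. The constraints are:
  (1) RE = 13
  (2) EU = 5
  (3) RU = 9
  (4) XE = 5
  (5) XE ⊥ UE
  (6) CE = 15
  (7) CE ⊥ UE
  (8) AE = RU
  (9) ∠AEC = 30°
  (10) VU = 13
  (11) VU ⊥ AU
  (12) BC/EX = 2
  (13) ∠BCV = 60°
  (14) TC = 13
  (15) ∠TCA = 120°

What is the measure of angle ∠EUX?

Step 1: By the law of cosines on triangle UEX: UX² = 5² + 5² − 2·5·5·cos(90°) = 50, so UX = 5·√2.
Step 2: By the inverse law of cosines on triangle EUX: cos(∠EUX) = (5² + (5·√2)² − 5²) / (2·5·5·√2) = 50/70.71 = 0.7071, so ∠EUX = 45°.

Therefore, the measure of angle ∠EUX = 45°.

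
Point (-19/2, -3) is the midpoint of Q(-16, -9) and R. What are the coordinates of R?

Using the midpoint formula: M = ((x1 + x2)/2, (y1 + y2)/2)
We know M = (-19/2, -3) and Q = (-16, -9)
For x: -19/2 = (-16 + x2)/2, so x2 = 2*-19/2 - -16 = -3
For y: -3 = (-9 + y2)/2, so y2 = 2*-3 - -9 = 3
R = (-3, 3)

(-3, 3)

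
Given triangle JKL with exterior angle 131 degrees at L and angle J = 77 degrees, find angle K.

angle K = 131 - 77 = 54 degrees (exterior angle theorem).

54 degrees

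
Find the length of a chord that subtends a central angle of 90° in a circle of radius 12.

Chord length = 2r sin(θ/2)
= 2 × 12 × sin(90°/2)
= 2 × 12 × sin(45°)
= 12*sqrt(2)

12*sqrt(2)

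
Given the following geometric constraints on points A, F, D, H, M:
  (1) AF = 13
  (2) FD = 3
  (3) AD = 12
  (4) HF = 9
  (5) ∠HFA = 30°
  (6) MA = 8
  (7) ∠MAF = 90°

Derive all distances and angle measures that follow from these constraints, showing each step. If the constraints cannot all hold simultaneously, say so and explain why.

The constraints are consistent.

Step 1: From AF = 13, FH = 9, and ∠AFH = 30°, by the law of cosines:
  AH² = AF² + FH² - 2·AF·FH·cos(30°) = 169 + 81 - 202.6 = 47.35
  AH ≈ 6.88

Step 2: From FA = 13, AM = 8, and ∠FAM = 90°, by the law of cosines:
  FM² = FA² + AM² - 2·FA·AM·cos(90°) = 169 + 64 - 0 = 233
  FM ≈ 15.26

Step 3: From AD = 12, AF = 13, DF = 3, by the inverse law of cosines:
  cos(∠DAF) = (AD² + AF² - DF²) / (2·AD·AF)
  ∠DAF = 13°

Step 4: From FA = 13, FD = 3, AD = 12, by the inverse law of cosines:
  cos(∠AFD) = (FA² + FD² - AD²) / (2·FA·FD)
  ∠AFD = 64.16°

Step 5: From DA = 12, DF = 3, AF = 13, by the inverse law of cosines:
  cos(∠ADF) = (DA² + DF² - AF²) / (2·DA·DF)
  ∠ADF = 102.84°

Step 6: From AF = 13, AH = 6.88, FH = 9, by the inverse law of cosines:
  cos(∠FAH) = (AF² + AH² - FH²) / (2·AF·AH)
  ∠FAH = 40.84°

Step 7: From FA = 13, FM = 15.26, AM = 8, by the inverse law of cosines:
  cos(∠AFM) = (FA² + FM² - AM²) / (2·FA·FM)
  ∠AFM = 31.61°

Step 8: From HA = 6.88, HF = 9, AF = 13, by the inverse law of cosines:
  cos(∠AHF) = (HA² + HF² - AF²) / (2·HA·HF)
  ∠AHF = 109.16°

Step 9: From MA = 8, MF = 15.26, AF = 13, by the inverse law of cosines:
  cos(∠AMF) = (MA² + MF² - AF²) / (2·MA·MF)
  ∠AMF = 58.39°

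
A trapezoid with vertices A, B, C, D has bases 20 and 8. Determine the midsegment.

The midsegment (median) of a trapezoid connects the midpoints of the non-parallel sides.
Its length is the average of the two bases: (20 + 8) / 2 = 14.

14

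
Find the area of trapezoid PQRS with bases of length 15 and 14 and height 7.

A trapezoid's area equals the midsegment times the height.
The midsegment is (15 + 14) / 2 = 29/2.
Area = 29/2 * 7 = 203/2.

203/2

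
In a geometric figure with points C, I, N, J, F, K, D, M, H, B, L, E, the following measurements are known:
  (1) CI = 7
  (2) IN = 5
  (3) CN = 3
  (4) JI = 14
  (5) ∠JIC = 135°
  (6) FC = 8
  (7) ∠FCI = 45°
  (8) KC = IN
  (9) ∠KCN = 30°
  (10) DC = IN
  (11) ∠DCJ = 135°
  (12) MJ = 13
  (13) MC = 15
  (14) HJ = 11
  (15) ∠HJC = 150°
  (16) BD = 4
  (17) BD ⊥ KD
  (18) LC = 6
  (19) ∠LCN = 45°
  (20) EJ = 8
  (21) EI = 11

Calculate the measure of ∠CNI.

Step 1: By the inverse law of cosines on triangle CNI: cos(∠CNI) = (3² + 5² − 7²) / (2·3·5) = -15/30 = -0.5, so ∠CNI = 120°.

Therefore, the measure of angle ∠CNI = 120°.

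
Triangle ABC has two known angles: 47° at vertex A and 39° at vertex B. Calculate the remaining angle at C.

Let angle C = x. Then 47 + 39 + x = 180.
x = 180 - 86 = 94 degrees.

94 degrees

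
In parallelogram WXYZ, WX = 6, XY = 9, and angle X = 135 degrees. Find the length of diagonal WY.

Using the law of cosines:
d^2 = 6^2 + 9^2 - 2(6)(9)cos(135 degrees)
d^2 = 36 + 81 - 108*-sqrt(2)/2
d^2 = 54*sqrt(2) + 117
d = 3*sqrt(6*sqrt(2) + 13)

3*sqrt(6*sqrt(2) + 13)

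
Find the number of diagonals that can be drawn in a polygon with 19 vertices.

The number of diagonals in an n-gon is n(n - 3)/2.
For n = 19: 19(19 - 3)/2 = 19 × 16 / 2 = 152.

152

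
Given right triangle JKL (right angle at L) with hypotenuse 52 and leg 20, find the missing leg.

Rearranging the Pythagorean theorem to solve for the unknown leg:
leg^2 = hypotenuse^2 - known_leg^2 = 2704 - 400 = 2304
leg = sqrt(2304) = 48.

48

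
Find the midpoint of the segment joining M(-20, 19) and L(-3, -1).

The midpoint is the average of the coordinates:
x: (-20 + -3)/2 = -23/2
y: (19 + -1)/2 = 9
Midpoint = (-23/2, 9)

(-23/2, 9)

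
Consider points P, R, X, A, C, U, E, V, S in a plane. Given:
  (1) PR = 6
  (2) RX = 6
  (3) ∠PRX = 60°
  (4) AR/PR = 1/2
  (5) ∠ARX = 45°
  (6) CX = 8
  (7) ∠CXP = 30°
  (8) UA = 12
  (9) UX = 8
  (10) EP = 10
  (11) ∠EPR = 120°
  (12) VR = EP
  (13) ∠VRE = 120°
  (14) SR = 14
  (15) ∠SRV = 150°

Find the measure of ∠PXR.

Step 1: By the law of cosines on triangle XRP: XP² = 6² + 6² − 2·6·6·cos(60°) = 36, so XP = 6.
Step 2: By the inverse law of cosines on triangle PXR: cos(∠PXR) = (6² + 6² − 6²) / (2·6·6) = 36/72 = 0.5, so ∠PXR = 60°.

Therefore, the measure of angle ∠PXR = 60°.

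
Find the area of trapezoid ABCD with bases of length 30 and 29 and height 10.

A trapezoid's area equals the midsegment times the height.
The midsegment is (30 + 29) / 2 = 59/2.
Area = 59/2 * 10 = 295.

295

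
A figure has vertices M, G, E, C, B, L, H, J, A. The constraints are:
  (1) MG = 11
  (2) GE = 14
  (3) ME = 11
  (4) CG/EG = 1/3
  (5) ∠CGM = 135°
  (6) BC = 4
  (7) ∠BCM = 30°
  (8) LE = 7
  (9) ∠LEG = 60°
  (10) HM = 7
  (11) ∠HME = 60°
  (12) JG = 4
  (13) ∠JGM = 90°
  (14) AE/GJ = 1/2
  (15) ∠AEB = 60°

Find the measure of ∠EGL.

Step 1: By the law of cosines on triangle GEL: GL² = 14² + 7² − 2·14·7·cos(60°) = 147, so GL = 7·√3.
Step 2: By the inverse law of cosines on triangle EGL: cos(∠EGL) = (14² + (7·√3)² − 7²) / (2·14·7·√3) = 294/339.48 = 0.866, so ∠EGL = 30°.

Therefore, the measure of angle ∠EGL = 30°.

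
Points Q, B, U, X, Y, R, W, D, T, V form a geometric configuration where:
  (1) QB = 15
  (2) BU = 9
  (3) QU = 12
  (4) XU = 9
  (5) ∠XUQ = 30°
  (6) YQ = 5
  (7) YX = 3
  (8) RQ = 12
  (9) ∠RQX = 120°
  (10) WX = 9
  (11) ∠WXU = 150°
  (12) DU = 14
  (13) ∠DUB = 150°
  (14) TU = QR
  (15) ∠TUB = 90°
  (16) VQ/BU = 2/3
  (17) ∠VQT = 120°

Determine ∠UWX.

Step 1: By the law of cosines on triangle WXU: WU² = 9² + 9² − 2·9·9·cos(150°) = 302.3, so WU ≈ 17.39.
Step 2: By the inverse law of cosines on triangle UWX: cos(∠UWX) = (17.39² + 9² − 9²) / (2·17.39·9) = 302.3/312.96 = 0.9659, so ∠UWX = 15°.

Therefore, the measure of angle ∠UWX = 15°.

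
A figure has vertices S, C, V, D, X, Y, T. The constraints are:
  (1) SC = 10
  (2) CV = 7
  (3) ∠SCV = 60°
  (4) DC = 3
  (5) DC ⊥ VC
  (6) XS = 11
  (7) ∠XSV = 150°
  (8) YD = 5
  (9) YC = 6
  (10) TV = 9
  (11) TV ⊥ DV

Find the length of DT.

Step 1: By the law of cosines on triangle DCV: DV² = 3² + 7² − 2·3·7·cos(90°) = 58, so DV = √58.
Step 2: By the law of cosines on triangle DVT: DT² = √58² + 9² − 2·√58·9·cos(90°) = 139, so DT = √139.

Therefore, the length of DT = √139.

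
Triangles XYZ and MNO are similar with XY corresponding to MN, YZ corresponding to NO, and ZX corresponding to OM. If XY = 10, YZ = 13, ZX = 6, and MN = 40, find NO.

k = 40/10 = 4. NO = 4 * 13 = 52.

52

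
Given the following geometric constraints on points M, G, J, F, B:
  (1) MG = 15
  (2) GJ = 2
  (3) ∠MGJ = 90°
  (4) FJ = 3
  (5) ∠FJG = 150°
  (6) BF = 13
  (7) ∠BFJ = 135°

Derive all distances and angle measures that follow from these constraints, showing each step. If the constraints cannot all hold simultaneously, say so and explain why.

The constraints are consistent.

Step 1: From MG = 15, GJ = 2, and ∠MGJ = 90°, by the law of cosines:
  MJ² = MG² + GJ² - 2·MG·GJ·cos(90°) = 225 + 4 - 0 = 229
  MJ ≈ 15.13

Step 2: From GJ = 2, JF = 3, and ∠GJF = 150°, by the law of cosines:
  GF² = GJ² + JF² - 2·GJ·JF·cos(150°) = 4 + 9 + 10.39 = 23.39
  GF ≈ 4.84

Step 3: From JF = 3, FB = 13, and ∠JFB = 135°, by the law of cosines:
  JB² = JF² + FB² - 2·JF·FB·cos(135°) = 9 + 169 + 55.15 = 233.2
  JB ≈ 15.27

Step 4: From MG = 15, MJ = 15.13, GJ = 2, by the inverse law of cosines:
  cos(∠GMJ) = (MG² + MJ² - GJ²) / (2·MG·MJ)
  ∠GMJ = 7.59°

Step 5: From GF = 4.84, GJ = 2, FJ = 3, by the inverse law of cosines:
  cos(∠FGJ) = (GF² + GJ² - FJ²) / (2·GF·GJ)
  ∠FGJ = 18.07°

Step 6: From JB = 15.27, JF = 3, BF = 13, by the inverse law of cosines:
  cos(∠BJF) = (JB² + JF² - BF²) / (2·JB·JF)
  ∠BJF = 37.01°

Step 7: From JG = 2, JM = 15.13, GM = 15, by the inverse law of cosines:
  cos(∠GJM) = (JG² + JM² - GM²) / (2·JG·JM)
  ∠GJM = 82.41°

Step 8: From FG = 4.84, FJ = 3, GJ = 2, by the inverse law of cosines:
  cos(∠GFJ) = (FG² + FJ² - GJ²) / (2·FG·FJ)
  ∠GFJ = 11.93°

Step 9: From BF = 13, BJ = 15.27, FJ = 3, by the inverse law of cosines:
  cos(∠FBJ) = (BF² + BJ² - FJ²) / (2·BF·BJ)
  ∠FBJ = 7.99°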